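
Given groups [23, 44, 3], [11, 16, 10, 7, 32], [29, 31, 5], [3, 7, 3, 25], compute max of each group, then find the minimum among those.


Find max of each group:
  Group 1: [23, 44, 3] -> max = 44
  Group 2: [11, 16, 10, 7, 32] -> max = 32
  Group 3: [29, 31, 5] -> max = 31
  Group 4: [3, 7, 3, 25] -> max = 25
Maxes: [44, 32, 31, 25]
Minimum of maxes = 25
Final answer: 25


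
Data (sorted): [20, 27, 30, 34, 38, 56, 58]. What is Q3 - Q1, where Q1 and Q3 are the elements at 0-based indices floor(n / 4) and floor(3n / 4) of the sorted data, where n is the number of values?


The data has n = 7 elements.
Q1 index = floor(7 / 4) = floor(1.75) = 1; Q3 index = floor(3 * 7 / 4) = floor(5.25) = 5
Q1 = element at index 1 = 27
Q3 = element at index 5 = 56
IQR = 56 - 27 = 29
Final answer: 29


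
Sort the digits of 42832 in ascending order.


The number 42832 has digits: 4, 2, 8, 3, 2
Sorted: 2, 2, 3, 4, 8
Joining the sorted digits gives the result.
Final answer: 22348


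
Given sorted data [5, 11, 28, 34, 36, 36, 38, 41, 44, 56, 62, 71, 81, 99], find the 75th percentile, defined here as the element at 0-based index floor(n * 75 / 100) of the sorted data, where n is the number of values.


The dataset has n = 14 elements.
Index = floor(14 * 75 / 100) = floor(1050 / 100) = floor(10.5) = 10
Counting from index 0 in the sorted data, the element at index 10 is 62.
Final answer: 62


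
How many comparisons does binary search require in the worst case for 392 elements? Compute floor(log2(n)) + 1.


Binary search halves the search space each step.
Maximum comparisons = floor(log2(392)) + 1
log2(392) = 8.6147
floor(log2(392)) = 8, so 8 + 1 = 9
Final answer: 9


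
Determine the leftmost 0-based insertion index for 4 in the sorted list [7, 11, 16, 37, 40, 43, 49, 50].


List is sorted: [7, 11, 16, 37, 40, 43, 49, 50]
We need the leftmost position where 4 can be inserted, i.e. the first index whose element is >= 4 (or the end of the list if none is).
Binary search with low=0, high=8 (0-based indices):
  low=0, high=8, mid=4: a[4]=40 >= 4, so high = 4
  low=0, high=4, mid=2: a[2]=16 >= 4, so high = 2
  low=0, high=2, mid=1: a[1]=11 >= 4, so high = 1
  low=0, high=1, mid=0: a[0]=7 >= 4, so high = 0
Now low = high = 0, so the insertion index is 0.
Final answer: 0


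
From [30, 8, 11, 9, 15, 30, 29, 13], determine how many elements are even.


Check each element:
  30 is even
  8 is even
  11 is odd
  9 is odd
  15 is odd
  30 is even
  29 is odd
  13 is odd
Evens: [30, 8, 30]
Count of evens = 3
Final answer: 3


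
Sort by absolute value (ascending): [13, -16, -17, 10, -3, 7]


Compute absolute values:
  |13| = 13
  |-16| = 16
  |-17| = 17
  |10| = 10
  |-3| = 3
  |7| = 7
Absolute values in increasing order: 3 < 7 < 10 < 13 < 16 < 17
Listing the original numbers in that order gives the answer.
Final answer: [-3, 7, 10, 13, -16, -17]


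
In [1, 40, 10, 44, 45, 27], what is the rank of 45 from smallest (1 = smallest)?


Sort ascending: [1, 10, 27, 40, 44, 45]
Find 45 in the sorted list.
45 is at position 6 (1-indexed).
Final answer: 6


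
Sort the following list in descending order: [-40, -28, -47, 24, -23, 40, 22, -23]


Original list: [-40, -28, -47, 24, -23, 40, 22, -23]
Repeatedly take the largest remaining element:
  Remaining [-40, -28, -47, 24, -23, 40, 22, -23] -> largest is 40
  Remaining [-40, -28, -47, 24, -23, 22, -23] -> largest is 24
  Remaining [-40, -28, -47, -23, 22, -23] -> largest is 22
  Remaining [-40, -28, -47, -23, -23] -> largest is -23
  Remaining [-40, -28, -47, -23] -> largest is -23
  Remaining [-40, -28, -47] -> largest is -28
  Remaining [-40, -47] -> largest is -40
  Remaining [-47] -> largest is -47
Collecting the picks in order gives the descending list.
Final answer: [40, 24, 22, -23, -23, -28, -40, -47]


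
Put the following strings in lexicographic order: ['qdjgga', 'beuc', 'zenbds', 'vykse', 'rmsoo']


Compare strings character by character (the first differing letter decides):
  'beuc' < 'qdjgga' since 'b' < 'q' at position 1
  'qdjgga' < 'rmsoo' since 'q' < 'r' at position 1
  'rmsoo' < 'vykse' since 'r' < 'v' at position 1
  'vykse' < 'zenbds' since 'v' < 'z' at position 1
Chaining these comparisons gives the alphabetical order.
Final answer: ['beuc', 'qdjgga', 'rmsoo', 'vykse', 'zenbds']


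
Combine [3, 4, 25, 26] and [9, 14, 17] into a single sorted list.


List A: [3, 4, 25, 26]
List B: [9, 14, 17]
Repeatedly compare the front elements and take the smaller:
  3 vs 9 -> take 3
  4 vs 9 -> take 4
  25 vs 9 -> take 9
  25 vs 14 -> take 14
  25 vs 17 -> take 17
  B is exhausted; append the rest of A: [25, 26]
Final answer: [3, 4, 9, 14, 17, 25, 26]


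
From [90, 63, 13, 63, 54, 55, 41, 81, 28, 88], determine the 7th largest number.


Sort descending: [90, 88, 81, 63, 63, 55, 54, 41, 28, 13]
The 7th element (1-indexed) is at index 6.
Value = 54
Final answer: 54


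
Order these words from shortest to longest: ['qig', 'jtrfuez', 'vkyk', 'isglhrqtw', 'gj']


Compute lengths:
  'qig' has length 3
  'jtrfuez' has length 7
  'vkyk' has length 4
  'isglhrqtw' has length 9
  'gj' has length 2
Lengths in increasing order: 2 < 3 < 4 < 7 < 9
Listing the words in that order gives the answer.
Final answer: ['gj', 'qig', 'vkyk', 'jtrfuez', 'isglhrqtw']


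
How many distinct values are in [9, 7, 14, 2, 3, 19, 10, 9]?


List all unique values:
Distinct values: [2, 3, 7, 9, 10, 14, 19]
Count = 7
Final answer: 7


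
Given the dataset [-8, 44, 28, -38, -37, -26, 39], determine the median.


First, sort the list: [-38, -37, -26, -8, 28, 39, 44]
The list has 7 elements (odd count).
The middle index is 3 (0-based), and the element there is -8.
Final answer: -8


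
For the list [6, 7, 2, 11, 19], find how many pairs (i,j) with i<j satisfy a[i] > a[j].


For each element, count the later elements that are smaller than it:
  6 (index 0): smaller elements after it = [2] -> 1
  7 (index 1): smaller elements after it = [2] -> 1
  2 (index 2): smaller elements after it = [] -> 0
  11 (index 3): smaller elements after it = [] -> 0
Total inversions = 1 + 1 + 0 + 0 = 2
Final answer: 2


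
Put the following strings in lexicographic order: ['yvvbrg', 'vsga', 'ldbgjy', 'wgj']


Compare strings character by character (the first differing letter decides):
  'ldbgjy' < 'vsga' since 'l' < 'v' at position 1
  'vsga' < 'wgj' since 'v' < 'w' at position 1
  'wgj' < 'yvvbrg' since 'w' < 'y' at position 1
Chaining these comparisons gives the alphabetical order.
Final answer: ['ldbgjy', 'vsga', 'wgj', 'yvvbrg']


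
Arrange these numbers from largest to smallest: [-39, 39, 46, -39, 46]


Original list: [-39, 39, 46, -39, 46]
Repeatedly take the largest remaining element:
  Remaining [-39, 39, 46, -39, 46] -> largest is 46
  Remaining [-39, 39, -39, 46] -> largest is 46
  Remaining [-39, 39, -39] -> largest is 39
  Remaining [-39, -39] -> largest is -39
  Remaining [-39] -> largest is -39
Collecting the picks in order gives the descending list.
Final answer: [46, 46, 39, -39, -39]


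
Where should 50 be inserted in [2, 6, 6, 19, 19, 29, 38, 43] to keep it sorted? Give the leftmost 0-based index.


List is sorted: [2, 6, 6, 19, 19, 29, 38, 43]
We need the leftmost position where 50 can be inserted, i.e. the first index whose element is >= 50 (or the end of the list if none is).
Binary search with low=0, high=8 (0-based indices):
  low=0, high=8, mid=4: a[4]=19 < 50, so low = 5
  low=5, high=8, mid=6: a[6]=38 < 50, so low = 7
  low=7, high=8, mid=7: a[7]=43 < 50, so low = 8
Now low = high = 8, so the insertion index is 8.
Final answer: 8


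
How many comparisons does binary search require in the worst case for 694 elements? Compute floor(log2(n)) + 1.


Binary search halves the search space each step.
Maximum comparisons = floor(log2(694)) + 1
log2(694) = 9.4388
floor(log2(694)) = 9, so 9 + 1 = 10
Final answer: 10


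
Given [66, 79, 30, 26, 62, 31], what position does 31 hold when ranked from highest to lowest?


Sort descending: [79, 66, 62, 31, 30, 26]
Find 31 in the sorted list.
31 is at position 4.
Final answer: 4


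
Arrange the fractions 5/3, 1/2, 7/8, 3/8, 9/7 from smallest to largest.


Convert to decimal for comparison:
  5/3 = 1.6667
  1/2 = 0.5
  7/8 = 0.875
  3/8 = 0.375
  9/7 = 1.2857
Decimals in increasing order: 0.375 < 0.5 < 0.875 < 1.2857 < 1.6667
Writing each back as its fraction gives the sorted order.
Final answer: 3/8, 1/2, 7/8, 9/7, 5/3


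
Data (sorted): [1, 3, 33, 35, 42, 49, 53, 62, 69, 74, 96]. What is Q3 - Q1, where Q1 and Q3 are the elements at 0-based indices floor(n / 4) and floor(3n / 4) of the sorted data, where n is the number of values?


The data has n = 11 elements.
Q1 index = floor(11 / 4) = floor(2.75) = 2; Q3 index = floor(3 * 11 / 4) = floor(8.25) = 8
Q1 = element at index 2 = 33
Q3 = element at index 8 = 69
IQR = 69 - 33 = 36
Final answer: 36


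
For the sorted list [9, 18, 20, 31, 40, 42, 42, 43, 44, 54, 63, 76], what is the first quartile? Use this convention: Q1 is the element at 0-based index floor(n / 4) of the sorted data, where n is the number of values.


The list has n = 12 elements.
Q1 index = floor(12 / 4) = floor(3) = 3
Counting from index 0 in the sorted data, the element at index 3 is 31.
Final answer: 31


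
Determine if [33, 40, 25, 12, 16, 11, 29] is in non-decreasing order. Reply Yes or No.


Check consecutive pairs:
  33 <= 40? True
  40 <= 25? False
  25 <= 12? False
  12 <= 16? True
  16 <= 11? False
  11 <= 29? True
3 consecutive pair(s) are out of order, so the list is not sorted.
Final answer: No


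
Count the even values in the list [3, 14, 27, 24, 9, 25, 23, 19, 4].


Check each element:
  3 is odd
  14 is even
  27 is odd
  24 is even
  9 is odd
  25 is odd
  23 is odd
  19 is odd
  4 is even
Evens: [14, 24, 4]
Count of evens = 3
Final answer: 3


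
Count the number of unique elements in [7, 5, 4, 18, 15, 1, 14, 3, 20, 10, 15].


List all unique values:
Distinct values: [1, 3, 4, 5, 7, 10, 14, 15, 18, 20]
Count = 10
Final answer: 10


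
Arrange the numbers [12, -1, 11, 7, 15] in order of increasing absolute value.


Compute absolute values:
  |12| = 12
  |-1| = 1
  |11| = 11
  |7| = 7
  |15| = 15
Absolute values in increasing order: 1 < 7 < 11 < 12 < 15
Listing the original numbers in that order gives the answer.
Final answer: [-1, 7, 11, 12, 15]


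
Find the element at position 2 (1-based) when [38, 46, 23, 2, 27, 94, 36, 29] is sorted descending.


Sort descending: [94, 46, 38, 36, 29, 27, 23, 2]
The 2nd element (1-indexed) is at index 1.
Value = 46
Final answer: 46


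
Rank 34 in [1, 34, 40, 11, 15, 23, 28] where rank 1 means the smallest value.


Sort ascending: [1, 11, 15, 23, 28, 34, 40]
Find 34 in the sorted list.
34 is at position 6 (1-indexed).
Final answer: 6


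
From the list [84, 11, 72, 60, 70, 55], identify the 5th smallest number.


Sort ascending: [11, 55, 60, 70, 72, 84]
The 5th element (1-indexed) is at index 4.
Value = 72
Final answer: 72


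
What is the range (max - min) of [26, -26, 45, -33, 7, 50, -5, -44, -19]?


Maximum value: 50
Minimum value: -44
Range = 50 - (-44) = 94
Final answer: 94


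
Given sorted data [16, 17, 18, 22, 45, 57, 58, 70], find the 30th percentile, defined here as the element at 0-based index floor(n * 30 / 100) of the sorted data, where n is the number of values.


The dataset has n = 8 elements.
Index = floor(8 * 30 / 100) = floor(240 / 100) = floor(2.4) = 2
Counting from index 0 in the sorted data, the element at index 2 is 18.
Final answer: 18


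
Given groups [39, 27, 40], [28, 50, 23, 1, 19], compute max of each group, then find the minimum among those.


Find max of each group:
  Group 1: [39, 27, 40] -> max = 40
  Group 2: [28, 50, 23, 1, 19] -> max = 50
Maxes: [40, 50]
Minimum of maxes = 40
Final answer: 40


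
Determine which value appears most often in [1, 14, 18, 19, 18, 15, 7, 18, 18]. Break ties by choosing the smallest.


Count the frequency of each value:
  1 appears 1 time(s)
  7 appears 1 time(s)
  14 appears 1 time(s)
  15 appears 1 time(s)
  18 appears 4 time(s)
  19 appears 1 time(s)
Maximum frequency is 4.
Only 18 reaches that frequency, so it is the mode.
Final answer: 18


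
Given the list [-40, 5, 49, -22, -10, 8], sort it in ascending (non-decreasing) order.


Original list: [-40, 5, 49, -22, -10, 8]
Repeatedly take the smallest remaining element:
  Remaining [-40, 5, 49, -22, -10, 8] -> smallest is -40
  Remaining [5, 49, -22, -10, 8] -> smallest is -22
  Remaining [5, 49, -10, 8] -> smallest is -10
  Remaining [5, 49, 8] -> smallest is 5
  Remaining [49, 8] -> smallest is 8
  Remaining [49] -> smallest is 49
Collecting the picks in order gives the sorted list.
Final answer: [-40, -22, -10, 5, 8, 49]


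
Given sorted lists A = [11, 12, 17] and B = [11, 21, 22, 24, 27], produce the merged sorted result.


List A: [11, 12, 17]
List B: [11, 21, 22, 24, 27]
Repeatedly compare the front elements and take the smaller:
  11 vs 11 -> take 11
  12 vs 11 -> take 11
  12 vs 21 -> take 12
  17 vs 21 -> take 17
  A is exhausted; append the rest of B: [21, 22, 24, 27]
Final answer: [11, 11, 12, 17, 21, 22, 24, 27]


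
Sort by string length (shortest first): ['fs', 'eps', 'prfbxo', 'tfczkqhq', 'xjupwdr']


Compute lengths:
  'fs' has length 2
  'eps' has length 3
  'prfbxo' has length 6
  'tfczkqhq' has length 8
  'xjupwdr' has length 7
Lengths in increasing order: 2 < 3 < 6 < 7 < 8
Listing the words in that order gives the answer.
Final answer: ['fs', 'eps', 'prfbxo', 'xjupwdr', 'tfczkqhq']


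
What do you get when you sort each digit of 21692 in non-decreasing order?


The number 21692 has digits: 2, 1, 6, 9, 2
Sorted: 1, 2, 2, 6, 9
Joining the sorted digits gives the result.
Final answer: 12269


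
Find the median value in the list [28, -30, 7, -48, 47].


First, sort the list: [-48, -30, 7, 28, 47]
The list has 5 elements (odd count).
The middle index is 2 (0-based), and the element there is 7.
Final answer: 7


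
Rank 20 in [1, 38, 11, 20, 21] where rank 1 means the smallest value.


Sort ascending: [1, 11, 20, 21, 38]
Find 20 in the sorted list.
20 is at position 3 (1-indexed).
Final answer: 3


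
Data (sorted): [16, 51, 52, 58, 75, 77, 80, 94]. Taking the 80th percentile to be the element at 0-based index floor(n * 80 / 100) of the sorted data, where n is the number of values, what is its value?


The dataset has n = 8 elements.
Index = floor(8 * 80 / 100) = floor(640 / 100) = floor(6.4) = 6
Counting from index 0 in the sorted data, the element at index 6 is 80.
Final answer: 80


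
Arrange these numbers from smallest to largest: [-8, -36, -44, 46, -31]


Original list: [-8, -36, -44, 46, -31]
Repeatedly take the smallest remaining element:
  Remaining [-8, -36, -44, 46, -31] -> smallest is -44
  Remaining [-8, -36, 46, -31] -> smallest is -36
  Remaining [-8, 46, -31] -> smallest is -31
  Remaining [-8, 46] -> smallest is -8
  Remaining [46] -> smallest is 46
Collecting the picks in order gives the sorted list.
Final answer: [-44, -36, -31, -8, 46]


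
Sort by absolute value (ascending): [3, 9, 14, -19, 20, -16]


Compute absolute values:
  |3| = 3
  |9| = 9
  |14| = 14
  |-19| = 19
  |20| = 20
  |-16| = 16
Absolute values in increasing order: 3 < 9 < 14 < 16 < 19 < 20
Listing the original numbers in that order gives the answer.
Final answer: [3, 9, 14, -16, -19, 20]


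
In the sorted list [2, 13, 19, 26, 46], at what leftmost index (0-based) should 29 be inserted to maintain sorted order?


List is sorted: [2, 13, 19, 26, 46]
We need the leftmost position where 29 can be inserted, i.e. the first index whose element is >= 29 (or the end of the list if none is).
Binary search with low=0, high=5 (0-based indices):
  low=0, high=5, mid=2: a[2]=19 < 29, so low = 3
  low=3, high=5, mid=4: a[4]=46 >= 29, so high = 4
  low=3, high=4, mid=3: a[3]=26 < 29, so low = 4
Now low = high = 4, so the insertion index is 4.
Final answer: 4


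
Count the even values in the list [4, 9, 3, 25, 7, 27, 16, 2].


Check each element:
  4 is even
  9 is odd
  3 is odd
  25 is odd
  7 is odd
  27 is odd
  16 is even
  2 is even
Evens: [4, 16, 2]
Count of evens = 3
Final answer: 3


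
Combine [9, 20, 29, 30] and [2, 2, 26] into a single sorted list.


List A: [9, 20, 29, 30]
List B: [2, 2, 26]
Repeatedly compare the front elements and take the smaller:
  9 vs 2 -> take 2
  9 vs 2 -> take 2
  9 vs 26 -> take 9
  20 vs 26 -> take 20
  29 vs 26 -> take 26
  B is exhausted; append the rest of A: [29, 30]
Final answer: [2, 2, 9, 20, 26, 29, 30]


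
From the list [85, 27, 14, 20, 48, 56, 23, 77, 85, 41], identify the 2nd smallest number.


Sort ascending: [14, 20, 23, 27, 41, 48, 56, 77, 85, 85]
The 2nd element (1-indexed) is at index 1.
Value = 20
Final answer: 20


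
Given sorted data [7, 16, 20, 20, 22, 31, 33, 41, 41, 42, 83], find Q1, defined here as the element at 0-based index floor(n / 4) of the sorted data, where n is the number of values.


The list has n = 11 elements.
Q1 index = floor(11 / 4) = floor(2.75) = 2
Counting from index 0 in the sorted data, the element at index 2 is 20.
Final answer: 20


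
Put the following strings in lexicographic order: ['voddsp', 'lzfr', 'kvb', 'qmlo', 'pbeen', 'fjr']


Compare strings character by character (the first differing letter decides):
  'fjr' < 'kvb' since 'f' < 'k' at position 1
  'kvb' < 'lzfr' since 'k' < 'l' at position 1
  'lzfr' < 'pbeen' since 'l' < 'p' at position 1
  'pbeen' < 'qmlo' since 'p' < 'q' at position 1
  'qmlo' < 'voddsp' since 'q' < 'v' at position 1
Chaining these comparisons gives the alphabetical order.
Final answer: ['fjr', 'kvb', 'lzfr', 'pbeen', 'qmlo', 'voddsp']


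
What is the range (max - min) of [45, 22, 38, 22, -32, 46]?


Maximum value: 46
Minimum value: -32
Range = 46 - (-32) = 78
Final answer: 78


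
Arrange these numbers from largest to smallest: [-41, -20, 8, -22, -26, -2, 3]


Original list: [-41, -20, 8, -22, -26, -2, 3]
Repeatedly take the largest remaining element:
  Remaining [-41, -20, 8, -22, -26, -2, 3] -> largest is 8
  Remaining [-41, -20, -22, -26, -2, 3] -> largest is 3
  Remaining [-41, -20, -22, -26, -2] -> largest is -2
  Remaining [-41, -20, -22, -26] -> largest is -20
  Remaining [-41, -22, -26] -> largest is -22
  Remaining [-41, -26] -> largest is -26
  Remaining [-41] -> largest is -41
Collecting the picks in order gives the descending list.
Final answer: [8, 3, -2, -20, -22, -26, -41]


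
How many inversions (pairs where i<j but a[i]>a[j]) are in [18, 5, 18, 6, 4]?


For each element, count the later elements that are smaller than it:
  18 (index 0): smaller elements after it = [5, 6, 4] -> 3
  5 (index 1): smaller elements after it = [4] -> 1
  18 (index 2): smaller elements after it = [6, 4] -> 2
  6 (index 3): smaller elements after it = [4] -> 1
Total inversions = 3 + 1 + 2 + 1 = 7
Final answer: 7


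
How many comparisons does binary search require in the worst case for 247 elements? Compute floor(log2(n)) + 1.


Binary search halves the search space each step.
Maximum comparisons = floor(log2(247)) + 1
log2(247) = 7.9484
floor(log2(247)) = 7, so 7 + 1 = 8
Final answer: 8


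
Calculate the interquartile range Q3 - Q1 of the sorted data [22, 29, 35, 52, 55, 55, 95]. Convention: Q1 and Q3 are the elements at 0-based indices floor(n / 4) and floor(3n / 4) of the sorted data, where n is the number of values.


The data has n = 7 elements.
Q1 index = floor(7 / 4) = floor(1.75) = 1; Q3 index = floor(3 * 7 / 4) = floor(5.25) = 5
Q1 = element at index 1 = 29
Q3 = element at index 5 = 55
IQR = 55 - 29 = 26
Final answer: 26


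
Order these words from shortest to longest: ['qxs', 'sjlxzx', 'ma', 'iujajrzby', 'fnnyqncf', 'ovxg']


Compute lengths:
  'qxs' has length 3
  'sjlxzx' has length 6
  'ma' has length 2
  'iujajrzby' has length 9
  'fnnyqncf' has length 8
  'ovxg' has length 4
Lengths in increasing order: 2 < 3 < 4 < 6 < 8 < 9
Listing the words in that order gives the answer.
Final answer: ['ma', 'qxs', 'ovxg', 'sjlxzx', 'fnnyqncf', 'iujajrzby']


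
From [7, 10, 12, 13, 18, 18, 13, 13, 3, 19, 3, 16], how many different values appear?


List all unique values:
Distinct values: [3, 7, 10, 12, 13, 16, 18, 19]
Count = 8
Final answer: 8


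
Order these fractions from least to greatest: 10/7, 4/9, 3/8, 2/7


Convert to decimal for comparison:
  10/7 = 1.4286
  4/9 = 0.4444
  3/8 = 0.375
  2/7 = 0.2857
Decimals in increasing order: 0.2857 < 0.375 < 0.4444 < 1.4286
Writing each back as its fraction gives the sorted order.
Final answer: 2/7, 3/8, 4/9, 10/7


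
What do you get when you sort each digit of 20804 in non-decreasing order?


The number 20804 has digits: 2, 0, 8, 0, 4
Sorted: 0, 0, 2, 4, 8
Joining the sorted digits gives the result.
Final answer: 00248


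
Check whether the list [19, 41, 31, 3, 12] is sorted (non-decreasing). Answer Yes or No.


Check consecutive pairs:
  19 <= 41? True
  41 <= 31? False
  31 <= 3? False
  3 <= 12? True
2 consecutive pair(s) are out of order, so the list is not sorted.
Final answer: No


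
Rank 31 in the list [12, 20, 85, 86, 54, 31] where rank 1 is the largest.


Sort descending: [86, 85, 54, 31, 20, 12]
Find 31 in the sorted list.
31 is at position 4.
Final answer: 4


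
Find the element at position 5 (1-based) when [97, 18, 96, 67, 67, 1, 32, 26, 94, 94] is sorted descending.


Sort descending: [97, 96, 94, 94, 67, 67, 32, 26, 18, 1]
The 5th element (1-indexed) is at index 4.
Value = 67
Final answer: 67


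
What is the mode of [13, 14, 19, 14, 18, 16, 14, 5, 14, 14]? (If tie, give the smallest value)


Count the frequency of each value:
  5 appears 1 time(s)
  13 appears 1 time(s)
  14 appears 5 time(s)
  16 appears 1 time(s)
  18 appears 1 time(s)
  19 appears 1 time(s)
Maximum frequency is 5.
Only 14 reaches that frequency, so it is the mode.
Final answer: 14


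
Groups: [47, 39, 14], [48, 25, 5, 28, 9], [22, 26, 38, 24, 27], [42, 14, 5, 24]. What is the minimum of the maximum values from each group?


Find max of each group:
  Group 1: [47, 39, 14] -> max = 47
  Group 2: [48, 25, 5, 28, 9] -> max = 48
  Group 3: [22, 26, 38, 24, 27] -> max = 38
  Group 4: [42, 14, 5, 24] -> max = 42
Maxes: [47, 48, 38, 42]
Minimum of maxes = 38
Final answer: 38


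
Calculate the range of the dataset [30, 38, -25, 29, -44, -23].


Maximum value: 38
Minimum value: -44
Range = 38 - (-44) = 82
Final answer: 82


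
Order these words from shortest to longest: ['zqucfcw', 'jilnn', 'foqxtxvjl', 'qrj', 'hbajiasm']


Compute lengths:
  'zqucfcw' has length 7
  'jilnn' has length 5
  'foqxtxvjl' has length 9
  'qrj' has length 3
  'hbajiasm' has length 8
Lengths in increasing order: 3 < 5 < 7 < 8 < 9
Listing the words in that order gives the answer.
Final answer: ['qrj', 'jilnn', 'zqucfcw', 'hbajiasm', 'foqxtxvjl']


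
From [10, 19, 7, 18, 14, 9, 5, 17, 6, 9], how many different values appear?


List all unique values:
Distinct values: [5, 6, 7, 9, 10, 14, 17, 18, 19]
Count = 9
Final answer: 9


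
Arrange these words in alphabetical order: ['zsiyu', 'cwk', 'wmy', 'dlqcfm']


Compare strings character by character (the first differing letter decides):
  'cwk' < 'dlqcfm' since 'c' < 'd' at position 1
  'dlqcfm' < 'wmy' since 'd' < 'w' at position 1
  'wmy' < 'zsiyu' since 'w' < 'z' at position 1
Chaining these comparisons gives the alphabetical order.
Final answer: ['cwk', 'dlqcfm', 'wmy', 'zsiyu']


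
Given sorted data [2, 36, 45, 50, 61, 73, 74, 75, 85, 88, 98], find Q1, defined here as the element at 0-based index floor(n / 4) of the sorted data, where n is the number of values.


The list has n = 11 elements.
Q1 index = floor(11 / 4) = floor(2.75) = 2
Counting from index 0 in the sorted data, the element at index 2 is 45.
Final answer: 45


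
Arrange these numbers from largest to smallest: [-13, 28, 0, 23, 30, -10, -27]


Original list: [-13, 28, 0, 23, 30, -10, -27]
Repeatedly take the largest remaining element:
  Remaining [-13, 28, 0, 23, 30, -10, -27] -> largest is 30
  Remaining [-13, 28, 0, 23, -10, -27] -> largest is 28
  Remaining [-13, 0, 23, -10, -27] -> largest is 23
  Remaining [-13, 0, -10, -27] -> largest is 0
  Remaining [-13, -10, -27] -> largest is -10
  Remaining [-13, -27] -> largest is -13
  Remaining [-27] -> largest is -27
Collecting the picks in order gives the descending list.
Final answer: [30, 28, 23, 0, -10, -13, -27]


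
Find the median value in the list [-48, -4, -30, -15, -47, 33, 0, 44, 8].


First, sort the list: [-48, -47, -30, -15, -4, 0, 8, 33, 44]
The list has 9 elements (odd count).
The middle index is 4 (0-based), and the element there is -4.
Final answer: -4


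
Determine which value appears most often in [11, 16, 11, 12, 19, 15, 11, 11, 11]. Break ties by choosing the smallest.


Count the frequency of each value:
  11 appears 5 time(s)
  12 appears 1 time(s)
  15 appears 1 time(s)
  16 appears 1 time(s)
  19 appears 1 time(s)
Maximum frequency is 5.
Only 11 reaches that frequency, so it is the mode.
Final answer: 11


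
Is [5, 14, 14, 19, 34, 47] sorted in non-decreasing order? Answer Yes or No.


Check consecutive pairs:
  5 <= 14? True
  14 <= 14? True
  14 <= 19? True
  19 <= 34? True
  34 <= 47? True
Every consecutive pair is in order, so the list is non-decreasing.
Final answer: Yes


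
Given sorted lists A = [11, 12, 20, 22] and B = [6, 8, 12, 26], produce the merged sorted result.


List A: [11, 12, 20, 22]
List B: [6, 8, 12, 26]
Repeatedly compare the front elements and take the smaller:
  11 vs 6 -> take 6
  11 vs 8 -> take 8
  11 vs 12 -> take 11
  12 vs 12 -> take 12
  20 vs 12 -> take 12
  20 vs 26 -> take 20
  22 vs 26 -> take 22
  A is exhausted; append the rest of B: [26]
Final answer: [6, 8, 11, 12, 12, 20, 22, 26]


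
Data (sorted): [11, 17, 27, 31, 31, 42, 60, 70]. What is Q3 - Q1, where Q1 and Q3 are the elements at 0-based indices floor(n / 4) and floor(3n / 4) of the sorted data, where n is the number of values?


The data has n = 8 elements.
Q1 index = floor(8 / 4) = floor(2) = 2; Q3 index = floor(3 * 8 / 4) = floor(6) = 6
Q1 = element at index 2 = 27
Q3 = element at index 6 = 60
IQR = 60 - 27 = 33
Final answer: 33


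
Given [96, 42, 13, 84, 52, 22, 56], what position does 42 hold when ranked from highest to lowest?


Sort descending: [96, 84, 56, 52, 42, 22, 13]
Find 42 in the sorted list.
42 is at position 5.
Final answer: 5


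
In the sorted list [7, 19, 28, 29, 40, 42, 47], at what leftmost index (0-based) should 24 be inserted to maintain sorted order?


List is sorted: [7, 19, 28, 29, 40, 42, 47]
We need the leftmost position where 24 can be inserted, i.e. the first index whose element is >= 24 (or the end of the list if none is).
Binary search with low=0, high=7 (0-based indices):
  low=0, high=7, mid=3: a[3]=29 >= 24, so high = 3
  low=0, high=3, mid=1: a[1]=19 < 24, so low = 2
  low=2, high=3, mid=2: a[2]=28 >= 24, so high = 2
Now low = high = 2, so the insertion index is 2.
Final answer: 2


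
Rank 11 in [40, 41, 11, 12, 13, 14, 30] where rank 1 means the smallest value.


Sort ascending: [11, 12, 13, 14, 30, 40, 41]
Find 11 in the sorted list.
11 is at position 1 (1-indexed).
Final answer: 1


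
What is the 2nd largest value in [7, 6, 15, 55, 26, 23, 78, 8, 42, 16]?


Sort descending: [78, 55, 42, 26, 23, 16, 15, 8, 7, 6]
The 2nd element (1-indexed) is at index 1.
Value = 55
Final answer: 55


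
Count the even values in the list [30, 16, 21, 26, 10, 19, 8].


Check each element:
  30 is even
  16 is even
  21 is odd
  26 is even
  10 is even
  19 is odd
  8 is even
Evens: [30, 16, 26, 10, 8]
Count of evens = 5
Final answer: 5


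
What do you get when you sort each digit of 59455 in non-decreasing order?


The number 59455 has digits: 5, 9, 4, 5, 5
Sorted: 4, 5, 5, 5, 9
Joining the sorted digits gives the result.
Final answer: 45559


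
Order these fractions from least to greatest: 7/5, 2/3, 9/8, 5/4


Convert to decimal for comparison:
  7/5 = 1.4
  2/3 = 0.6667
  9/8 = 1.125
  5/4 = 1.25
Decimals in increasing order: 0.6667 < 1.125 < 1.25 < 1.4
Writing each back as its fraction gives the sorted order.
Final answer: 2/3, 9/8, 5/4, 7/5


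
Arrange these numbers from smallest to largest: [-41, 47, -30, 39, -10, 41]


Original list: [-41, 47, -30, 39, -10, 41]
Repeatedly take the smallest remaining element:
  Remaining [-41, 47, -30, 39, -10, 41] -> smallest is -41
  Remaining [47, -30, 39, -10, 41] -> smallest is -30
  Remaining [47, 39, -10, 41] -> smallest is -10
  Remaining [47, 39, 41] -> smallest is 39
  Remaining [47, 41] -> smallest is 41
  Remaining [47] -> smallest is 47
Collecting the picks in order gives the sorted list.
Final answer: [-41, -30, -10, 39, 41, 47]


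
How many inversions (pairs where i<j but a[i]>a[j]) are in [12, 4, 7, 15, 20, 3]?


For each element, count the later elements that are smaller than it:
  12 (index 0): smaller elements after it = [4, 7, 3] -> 3
  4 (index 1): smaller elements after it = [3] -> 1
  7 (index 2): smaller elements after it = [3] -> 1
  15 (index 3): smaller elements after it = [3] -> 1
  20 (index 4): smaller elements after it = [3] -> 1
Total inversions = 3 + 1 + 1 + 1 + 1 = 7
Final answer: 7


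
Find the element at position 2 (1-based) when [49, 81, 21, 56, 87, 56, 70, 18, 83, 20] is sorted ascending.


Sort ascending: [18, 20, 21, 49, 56, 56, 70, 81, 83, 87]
The 2nd element (1-indexed) is at index 1.
Value = 20
Final answer: 20


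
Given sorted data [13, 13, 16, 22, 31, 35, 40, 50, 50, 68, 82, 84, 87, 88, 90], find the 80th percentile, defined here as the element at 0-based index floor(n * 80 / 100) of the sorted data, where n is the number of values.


The dataset has n = 15 elements.
Index = floor(15 * 80 / 100) = floor(1200 / 100) = floor(12) = 12
Counting from index 0 in the sorted data, the element at index 12 is 87.
Final answer: 87


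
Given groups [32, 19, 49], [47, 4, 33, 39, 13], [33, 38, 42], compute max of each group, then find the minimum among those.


Find max of each group:
  Group 1: [32, 19, 49] -> max = 49
  Group 2: [47, 4, 33, 39, 13] -> max = 47
  Group 3: [33, 38, 42] -> max = 42
Maxes: [49, 47, 42]
Minimum of maxes = 42
Final answer: 42


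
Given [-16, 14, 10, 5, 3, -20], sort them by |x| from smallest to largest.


Compute absolute values:
  |-16| = 16
  |14| = 14
  |10| = 10
  |5| = 5
  |3| = 3
  |-20| = 20
Absolute values in increasing order: 3 < 5 < 10 < 14 < 16 < 20
Listing the original numbers in that order gives the answer.
Final answer: [3, 5, 10, 14, -16, -20]


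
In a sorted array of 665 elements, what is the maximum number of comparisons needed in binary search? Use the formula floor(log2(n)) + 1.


Binary search halves the search space each step.
Maximum comparisons = floor(log2(665)) + 1
log2(665) = 9.3772
floor(log2(665)) = 9, so 9 + 1 = 10
Final answer: 10


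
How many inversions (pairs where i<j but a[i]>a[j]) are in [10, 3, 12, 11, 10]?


For each element, count the later elements that are smaller than it:
  10 (index 0): smaller elements after it = [3] -> 1
  3 (index 1): smaller elements after it = [] -> 0
  12 (index 2): smaller elements after it = [11, 10] -> 2
  11 (index 3): smaller elements after it = [10] -> 1
Total inversions = 1 + 0 + 2 + 1 = 4
Final answer: 4


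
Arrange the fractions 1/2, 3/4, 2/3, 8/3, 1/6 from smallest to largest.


Convert to decimal for comparison:
  1/2 = 0.5
  3/4 = 0.75
  2/3 = 0.6667
  8/3 = 2.6667
  1/6 = 0.1667
Decimals in increasing order: 0.1667 < 0.5 < 0.6667 < 0.75 < 2.6667
Writing each back as its fraction gives the sorted order.
Final answer: 1/6, 1/2, 2/3, 3/4, 8/3


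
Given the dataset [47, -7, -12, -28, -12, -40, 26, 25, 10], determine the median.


First, sort the list: [-40, -28, -12, -12, -7, 10, 25, 26, 47]
The list has 9 elements (odd count).
The middle index is 4 (0-based), and the element there is -7.
Final answer: -7


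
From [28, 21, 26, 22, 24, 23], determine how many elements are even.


Check each element:
  28 is even
  21 is odd
  26 is even
  22 is even
  24 is even
  23 is odd
Evens: [28, 26, 22, 24]
Count of evens = 4
Final answer: 4


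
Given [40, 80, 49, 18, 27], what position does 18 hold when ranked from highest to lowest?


Sort descending: [80, 49, 40, 27, 18]
Find 18 in the sorted list.
18 is at position 5.
Final answer: 5


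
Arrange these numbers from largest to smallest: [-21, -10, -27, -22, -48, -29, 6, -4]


Original list: [-21, -10, -27, -22, -48, -29, 6, -4]
Repeatedly take the largest remaining element:
  Remaining [-21, -10, -27, -22, -48, -29, 6, -4] -> largest is 6
  Remaining [-21, -10, -27, -22, -48, -29, -4] -> largest is -4
  Remaining [-21, -10, -27, -22, -48, -29] -> largest is -10
  Remaining [-21, -27, -22, -48, -29] -> largest is -21
  Remaining [-27, -22, -48, -29] -> largest is -22
  Remaining [-27, -48, -29] -> largest is -27
  Remaining [-48, -29] -> largest is -29
  Remaining [-48] -> largest is -48
Collecting the picks in order gives the descending list.
Final answer: [6, -4, -10, -21, -22, -27, -29, -48]


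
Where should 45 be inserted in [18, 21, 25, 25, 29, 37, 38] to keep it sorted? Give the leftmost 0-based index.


List is sorted: [18, 21, 25, 25, 29, 37, 38]
We need the leftmost position where 45 can be inserted, i.e. the first index whose element is >= 45 (or the end of the list if none is).
Binary search with low=0, high=7 (0-based indices):
  low=0, high=7, mid=3: a[3]=25 < 45, so low = 4
  low=4, high=7, mid=5: a[5]=37 < 45, so low = 6
  low=6, high=7, mid=6: a[6]=38 < 45, so low = 7
Now low = high = 7, so the insertion index is 7.
Final answer: 7


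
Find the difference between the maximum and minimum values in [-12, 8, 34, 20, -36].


Maximum value: 34
Minimum value: -36
Range = 34 - (-36) = 70
Final answer: 70


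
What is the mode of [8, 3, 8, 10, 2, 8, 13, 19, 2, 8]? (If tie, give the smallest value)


Count the frequency of each value:
  2 appears 2 time(s)
  3 appears 1 time(s)
  8 appears 4 time(s)
  10 appears 1 time(s)
  13 appears 1 time(s)
  19 appears 1 time(s)
Maximum frequency is 4.
Only 8 reaches that frequency, so it is the mode.
Final answer: 8


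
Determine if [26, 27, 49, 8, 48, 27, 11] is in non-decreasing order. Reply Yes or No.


Check consecutive pairs:
  26 <= 27? True
  27 <= 49? True
  49 <= 8? False
  8 <= 48? True
  48 <= 27? False
  27 <= 11? False
3 consecutive pair(s) are out of order, so the list is not sorted.
Final answer: No


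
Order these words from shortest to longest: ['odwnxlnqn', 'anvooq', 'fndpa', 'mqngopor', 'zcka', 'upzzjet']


Compute lengths:
  'odwnxlnqn' has length 9
  'anvooq' has length 6
  'fndpa' has length 5
  'mqngopor' has length 8
  'zcka' has length 4
  'upzzjet' has length 7
Lengths in increasing order: 4 < 5 < 6 < 7 < 8 < 9
Listing the words in that order gives the answer.
Final answer: ['zcka', 'fndpa', 'anvooq', 'upzzjet', 'mqngopor', 'odwnxlnqn']


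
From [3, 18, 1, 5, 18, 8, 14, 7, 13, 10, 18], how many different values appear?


List all unique values:
Distinct values: [1, 3, 5, 7, 8, 10, 13, 14, 18]
Count = 9
Final answer: 9


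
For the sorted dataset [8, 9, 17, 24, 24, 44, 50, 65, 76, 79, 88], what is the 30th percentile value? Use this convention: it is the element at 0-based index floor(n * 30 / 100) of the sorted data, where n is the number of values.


The dataset has n = 11 elements.
Index = floor(11 * 30 / 100) = floor(330 / 100) = floor(3.3) = 3
Counting from index 0 in the sorted data, the element at index 3 is 24.
Final answer: 24


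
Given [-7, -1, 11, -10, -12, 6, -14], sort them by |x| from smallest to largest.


Compute absolute values:
  |-7| = 7
  |-1| = 1
  |11| = 11
  |-10| = 10
  |-12| = 12
  |6| = 6
  |-14| = 14
Absolute values in increasing order: 1 < 6 < 7 < 10 < 11 < 12 < 14
Listing the original numbers in that order gives the answer.
Final answer: [-1, 6, -7, -10, 11, -12, -14]


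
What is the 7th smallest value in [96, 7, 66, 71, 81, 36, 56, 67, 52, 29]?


Sort ascending: [7, 29, 36, 52, 56, 66, 67, 71, 81, 96]
The 7th element (1-indexed) is at index 6.
Value = 67
Final answer: 67


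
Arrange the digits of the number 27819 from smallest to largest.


The number 27819 has digits: 2, 7, 8, 1, 9
Sorted: 1, 2, 7, 8, 9
Joining the sorted digits gives the result.
Final answer: 12789


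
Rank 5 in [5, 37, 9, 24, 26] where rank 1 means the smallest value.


Sort ascending: [5, 9, 24, 26, 37]
Find 5 in the sorted list.
5 is at position 1 (1-indexed).
Final answer: 1


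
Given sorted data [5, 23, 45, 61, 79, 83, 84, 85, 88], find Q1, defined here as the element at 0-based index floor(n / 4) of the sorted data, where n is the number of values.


The list has n = 9 elements.
Q1 index = floor(9 / 4) = floor(2.25) = 2
Counting from index 0 in the sorted data, the element at index 2 is 45.
Final answer: 45


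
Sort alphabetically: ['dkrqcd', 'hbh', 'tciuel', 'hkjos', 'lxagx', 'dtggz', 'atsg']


Compare strings character by character (the first differing letter decides):
  'atsg' < 'dkrqcd' since 'a' < 'd' at position 1
  'dkrqcd' < 'dtggz' since 'k' < 't' at position 2
  'dtggz' < 'hbh' since 'd' < 'h' at position 1
  'hbh' < 'hkjos' since 'b' < 'k' at position 2
  'hkjos' < 'lxagx' since 'h' < 'l' at position 1
  'lxagx' < 'tciuel' since 'l' < 't' at position 1
Chaining these comparisons gives the alphabetical order.
Final answer: ['atsg', 'dkrqcd', 'dtggz', 'hbh', 'hkjos', 'lxagx', 'tciuel']


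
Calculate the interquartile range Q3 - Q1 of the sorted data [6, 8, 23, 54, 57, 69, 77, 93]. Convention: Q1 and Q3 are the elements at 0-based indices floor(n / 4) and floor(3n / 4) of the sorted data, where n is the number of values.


The data has n = 8 elements.
Q1 index = floor(8 / 4) = floor(2) = 2; Q3 index = floor(3 * 8 / 4) = floor(6) = 6
Q1 = element at index 2 = 23
Q3 = element at index 6 = 77
IQR = 77 - 23 = 54
Final answer: 54


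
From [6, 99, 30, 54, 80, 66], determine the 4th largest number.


Sort descending: [99, 80, 66, 54, 30, 6]
The 4th element (1-indexed) is at index 3.
Value = 54
Final answer: 54


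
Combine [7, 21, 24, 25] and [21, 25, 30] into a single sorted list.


List A: [7, 21, 24, 25]
List B: [21, 25, 30]
Repeatedly compare the front elements and take the smaller:
  7 vs 21 -> take 7
  21 vs 21 -> take 21
  24 vs 21 -> take 21
  24 vs 25 -> take 24
  25 vs 25 -> take 25
  A is exhausted; append the rest of B: [25, 30]
Final answer: [7, 21, 21, 24, 25, 25, 30]


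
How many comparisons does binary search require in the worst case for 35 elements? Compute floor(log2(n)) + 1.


Binary search halves the search space each step.
Maximum comparisons = floor(log2(35)) + 1
log2(35) = 5.1293
floor(log2(35)) = 5, so 5 + 1 = 6
Final answer: 6


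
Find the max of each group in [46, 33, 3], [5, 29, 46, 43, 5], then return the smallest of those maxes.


Find max of each group:
  Group 1: [46, 33, 3] -> max = 46
  Group 2: [5, 29, 46, 43, 5] -> max = 46
Maxes: [46, 46]
Minimum of maxes = 46
Final answer: 46


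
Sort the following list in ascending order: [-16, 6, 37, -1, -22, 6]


Original list: [-16, 6, 37, -1, -22, 6]
Repeatedly take the smallest remaining element:
  Remaining [-16, 6, 37, -1, -22, 6] -> smallest is -22
  Remaining [-16, 6, 37, -1, 6] -> smallest is -16
  Remaining [6, 37, -1, 6] -> smallest is -1
  Remaining [6, 37, 6] -> smallest is 6
  Remaining [37, 6] -> smallest is 6
  Remaining [37] -> smallest is 37
Collecting the picks in order gives the sorted list.
Final answer: [-22, -16, -1, 6, 6, 37]


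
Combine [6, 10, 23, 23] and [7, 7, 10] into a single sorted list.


List A: [6, 10, 23, 23]
List B: [7, 7, 10]
Repeatedly compare the front elements and take the smaller:
  6 vs 7 -> take 6
  10 vs 7 -> take 7
  10 vs 7 -> take 7
  10 vs 10 -> take 10
  23 vs 10 -> take 10
  B is exhausted; append the rest of A: [23, 23]
Final answer: [6, 7, 7, 10, 10, 23, 23]
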